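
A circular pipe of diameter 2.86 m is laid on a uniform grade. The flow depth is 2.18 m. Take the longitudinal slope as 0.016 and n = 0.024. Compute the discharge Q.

Q = 25.1 m³/s

For a circular section of diameter D = 2.86 m at depth y = 2.18 m, the central angle is θ = 2 arccos(1 − 2y/D) = 4.246 rad. Then A = (D²/8)(θ − sin θ) = 5.254 m² and P = Dθ/2 = 6.071 m.
Hydraulic radius R = A/P = 5.254/6.071 = 0.8654 m.
Manning's equation: Q = (1/n) A R^(2/3) S^(1/2) = (1/0.024) × 5.254 × 0.8654^(2/3) × 0.016^(1/2) = 25.1 m³/s.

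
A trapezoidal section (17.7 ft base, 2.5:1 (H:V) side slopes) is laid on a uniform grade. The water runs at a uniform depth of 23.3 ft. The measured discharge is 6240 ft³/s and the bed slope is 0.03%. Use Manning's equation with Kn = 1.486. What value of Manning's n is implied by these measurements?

n = 0.039

With bottom width b = 17.7 ft and side slope z = 2.5: A = (b + zy)y = (17.7 + 2.5×23.3)×23.3 = 1770 ft²; P = b + 2y√(1+z²) = 17.7 + 2×23.3×2.693 = 143.2 ft.
Hydraulic radius R = A/P = 1770/143.2 = 12.36 ft.
Rearranging Manning's equation: n = (1.486/Q) A R^(2/3) S^(1/2) = (1.486/6240) × 1770 × 12.36^(2/3) × √0.0003 = 0.039.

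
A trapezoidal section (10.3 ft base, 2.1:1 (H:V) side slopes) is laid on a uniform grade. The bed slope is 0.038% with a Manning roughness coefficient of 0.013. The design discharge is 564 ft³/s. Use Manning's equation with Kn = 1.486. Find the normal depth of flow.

Manning's equation rearranged: A R^(2/3) = nQ / (1.486·√S) = 0.013 × 564 / (1.486 × √0.00038) = 253.1.
Try y = 6.63 ft: A R^(2/3) = 398.1 — high.
Try y = 4.41 ft: A R^(2/3) = 171.3 — low.
Try y = 5.34 ft: A R^(2/3) = 253.1 — matches.

y_n = 5.34 ft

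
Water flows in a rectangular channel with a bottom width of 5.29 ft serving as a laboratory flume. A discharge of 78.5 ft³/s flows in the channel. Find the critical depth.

y_c = 1.9 ft

For a rectangular channel, critical depth y_c = (q²/g)^(1/3) where q = Q/b = 78.5/5.29 = 14.84 ft²/s.
So y_c = (14.84²/32.2)^(1/3) = 1.9 ft.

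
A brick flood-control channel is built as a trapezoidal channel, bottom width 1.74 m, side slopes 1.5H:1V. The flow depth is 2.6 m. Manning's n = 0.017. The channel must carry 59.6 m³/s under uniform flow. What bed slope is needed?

S = 0.0033

With bottom width b = 1.74 m and side slope z = 1.5: A = (b + zy)y = (1.74 + 1.5×2.6)×2.6 = 14.66 m²; P = b + 2y√(1+z²) = 1.74 + 2×2.6×1.803 = 11.11 m.
Hydraulic radius R = A/P = 14.66/11.11 = 1.319 m.
From Manning's equation, S = [nQ / (1 A R^(2/3))]² = [0.017 × 59.6 / (1 × 14.66 × 1.319^(2/3))]² = 0.0033.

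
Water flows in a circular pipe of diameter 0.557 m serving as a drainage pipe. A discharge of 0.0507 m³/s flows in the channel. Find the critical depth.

At critical depth, Q² T / (g A³) = 1, i.e. A³/T = Q²/g = 0.0507²/9.81 = 0.000262.
At y = 0.172 m: A³/T = 0.0005092 — too large.
At y = 0.116 m: A³/T = 0.0001098 — too small.
At y = 0.145 m: A³/T = 0.0002624 — ≈ 0.000262.

y_c = 0.145 m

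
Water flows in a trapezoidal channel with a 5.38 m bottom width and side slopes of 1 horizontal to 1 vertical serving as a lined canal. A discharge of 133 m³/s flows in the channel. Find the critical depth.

At critical depth, Q² T / (g A³) = 1, i.e. A³/T = Q²/g = 133²/9.81 = 1803.
Trying y = 2.7 m: A³/T = 963.2 — too small.
Trying y = 3.88 m: A³/T = 3530 — too large.
Trying y = 3.22 m: A³/T = 1797 — ≈ 1803.

y_c = 3.22 m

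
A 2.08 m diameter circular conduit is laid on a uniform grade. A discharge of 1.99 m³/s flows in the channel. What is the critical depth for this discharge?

y_c = 0.657 m

At critical depth, Q² T / (g A³) = 1, i.e. A³/T = Q²/g = 1.99²/9.81 = 0.4037.
Try y = 0.59 m: A³/T = 0.266 — low.
Try y = 0.719 m: A³/T = 0.5719 — high.
Try y = 0.657 m: A³/T = 0.4036 — close enough.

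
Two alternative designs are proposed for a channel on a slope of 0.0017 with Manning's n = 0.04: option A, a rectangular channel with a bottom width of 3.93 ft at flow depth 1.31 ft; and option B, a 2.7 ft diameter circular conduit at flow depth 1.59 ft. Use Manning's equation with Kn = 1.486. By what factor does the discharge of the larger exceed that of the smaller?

1.52

Channel A: Flow area A = b·y = 3.93 × 1.31 = 5.148 ft². Wetted perimeter P = b + 2y = 3.93 + 2×1.31 = 6.55 ft. Hydraulic radius R = A/P = 5.148/6.55 = 0.786 ft. Q_A = (1.486/0.04)·5.148·0.786^(2/3)·√0.0017 = 6.716 ft³/s.
Channel B: For a circular section of diameter D = 2.7 ft at depth y = 1.59 ft, the central angle is θ = 2 arccos(1 − 2y/D) = 3.499 rad. Then A = (D²/8)(θ − sin θ) = 3.507 ft² and P = Dθ/2 = 4.724 ft. Hydraulic radius R = A/P = 3.507/4.724 = 0.7425 ft. Q_B = (1.486/0.04)·3.507·0.7425^(2/3)·√0.0017 = 4.405 ft³/s.
The larger discharge is 6.716 ft³/s and the smaller is 4.405 ft³/s; the ratio is 1.52.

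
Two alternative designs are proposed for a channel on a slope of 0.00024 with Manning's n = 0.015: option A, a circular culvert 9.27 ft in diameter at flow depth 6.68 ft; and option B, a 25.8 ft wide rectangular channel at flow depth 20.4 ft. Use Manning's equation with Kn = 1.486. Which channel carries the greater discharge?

Channel A: For a circular section of diameter D = 9.27 ft at depth y = 6.68 ft, the central angle is θ = 2 arccos(1 − 2y/D) = 4.055 rad. Then A = (D²/8)(θ − sin θ) = 52.07 ft² and P = Dθ/2 = 18.8 ft. Hydraulic radius R = A/P = 52.07/18.8 = 2.77 ft. Q_A = (1.486/0.015)·52.07·2.77^(2/3)·√0.00024 = 157.6 ft³/s.
Channel B: Flow area A = b·y = 25.8 × 20.4 = 526.3 ft². Wetted perimeter P = b + 2y = 25.8 + 2×20.4 = 66.6 ft. Hydraulic radius R = A/P = 526.3/66.6 = 7.903 ft. Q_B = (1.486/0.015)·526.3·7.903^(2/3)·√0.00024 = 3205 ft³/s.
Q_A = 157.6 ft³/s vs Q_B = 3205 ft³/s, so channel B carries more.

channel B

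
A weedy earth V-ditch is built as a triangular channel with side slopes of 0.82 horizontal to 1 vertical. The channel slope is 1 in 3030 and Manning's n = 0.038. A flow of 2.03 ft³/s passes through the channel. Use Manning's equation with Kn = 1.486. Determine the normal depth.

y_n = 2.13 ft

Manning's equation rearranged: A R^(2/3) = nQ / (1.486·√S) = 0.038 × 2.03 / (1.486 × √0.00033) = 2.857.
Trying y = 1.66 ft: A R^(2/3) = 1.473 — too small.
Trying y = 2.46 ft: A R^(2/3) = 4.205 — too large.
Trying y = 2.13 ft: A R^(2/3) = 2.864 — close enough.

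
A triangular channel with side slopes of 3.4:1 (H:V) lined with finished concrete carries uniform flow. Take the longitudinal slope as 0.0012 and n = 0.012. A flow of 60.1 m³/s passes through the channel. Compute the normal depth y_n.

y_n = 2.37 m

Manning's equation rearranged: A R^(2/3) = nQ / (1·√S) = 0.012 × 60.1 / (√0.0012) = 20.82.
Try y = 1.94 m: A R^(2/3) = 12.2 — short.
Try y = 2.77 m: A R^(2/3) = 31.53 — over.
Try y = 2.37 m: A R^(2/3) = 20.8 — close enough.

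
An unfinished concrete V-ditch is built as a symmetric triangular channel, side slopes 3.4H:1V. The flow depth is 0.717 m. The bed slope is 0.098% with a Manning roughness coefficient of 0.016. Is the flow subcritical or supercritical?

For a triangular section with side slope z = 3.4: A = zy² = 3.4×0.717² = 1.748 m²; P = 2y√(1+z²) = 2×0.717×3.544 = 5.082 m.
Hydraulic radius R = A/P = 1.748/5.082 = 0.3439 m.
V = (1/n) R^(2/3) √S = (1/0.016) × 0.3439^(2/3) × √0.00098 = 0.9605 m/s. Hydraulic depth D_h = A/T = 1.748/4.876 = 0.3585 m.
Froude number Fr = V/√(g·D_h) = 0.9605/√(9.81×0.3585) = 0.512, which is less than 1, so the flow is subcritical.

subcritical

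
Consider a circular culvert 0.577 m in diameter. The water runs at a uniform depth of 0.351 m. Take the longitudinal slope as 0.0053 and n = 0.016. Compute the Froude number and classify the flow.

subcritical

For a circular section of diameter D = 0.577 m at depth y = 0.351 m, the central angle is θ = 2 arccos(1 − 2y/D) = 3.578 rad. Then A = (D²/8)(θ − sin θ) = 0.1665 m² and P = Dθ/2 = 1.032 m.
Hydraulic radius R = A/P = 0.1665/1.032 = 0.1613 m.
V = (1/n) R^(2/3) √S = (1/0.016) × 0.1613^(2/3) × √0.0053 = 1.348 m/s. Hydraulic depth D_h = A/T = 0.1665/0.5633 = 0.2956 m.
Froude number Fr = V/√(g·D_h) = 1.348/√(9.81×0.2956) = 0.792, which is less than 1, so the flow is subcritical.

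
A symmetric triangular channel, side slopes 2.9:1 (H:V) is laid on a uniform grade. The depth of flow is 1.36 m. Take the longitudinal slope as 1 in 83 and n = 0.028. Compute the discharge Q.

For a triangular section with side slope z = 2.9: A = zy² = 2.9×1.36² = 5.364 m²; P = 2y√(1+z²) = 2×1.36×3.068 = 8.344 m.
Hydraulic radius R = A/P = 5.364/8.344 = 0.6429 m.
Manning's equation: Q = (1/n) A R^(2/3) S^(1/2) = (1/0.028) × 5.364 × 0.6429^(2/3) × 0.01205^(1/2) = 15.7 m³/s.

Q = 15.7 m³/s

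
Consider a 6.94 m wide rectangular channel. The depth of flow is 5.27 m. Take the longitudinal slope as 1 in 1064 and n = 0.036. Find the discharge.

Q = 51 m³/s

Flow area A = b·y = 6.94 × 5.27 = 36.57 m². Wetted perimeter P = b + 2y = 6.94 + 2×5.27 = 17.48 m.
Hydraulic radius R = A/P = 36.57/17.48 = 2.092 m.
Manning's equation: Q = (1/n) A R^(2/3) S^(1/2) = (1/0.036) × 36.57 × 2.092^(2/3) × 0.0009398^(1/2) = 51 m³/s.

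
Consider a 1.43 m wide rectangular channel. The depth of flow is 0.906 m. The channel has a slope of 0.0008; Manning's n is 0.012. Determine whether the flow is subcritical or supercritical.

subcritical

Flow area A = b·y = 1.43 × 0.906 = 1.296 m². Wetted perimeter P = b + 2y = 1.43 + 2×0.906 = 3.242 m.
Hydraulic radius R = A/P = 1.296/3.242 = 0.3996 m.
V = (1/n) R^(2/3) √S = (1/0.012) × 0.3996^(2/3) × √0.0008 = 1.279 m/s. Hydraulic depth D_h = A/T = 1.296/1.43 = 0.906 m.
Froude number Fr = V/√(g·D_h) = 1.279/√(9.81×0.906) = 0.429, which is less than 1, so the flow is subcritical.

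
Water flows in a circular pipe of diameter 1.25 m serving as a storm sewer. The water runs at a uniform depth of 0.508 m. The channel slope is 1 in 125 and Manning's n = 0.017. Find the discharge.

Q = 1.03 m³/s

For a circular section of diameter D = 1.25 m at depth y = 0.508 m, the central angle is θ = 2 arccos(1 − 2y/D) = 2.765 rad. Then A = (D²/8)(θ − sin θ) = 0.4682 m² and P = Dθ/2 = 1.728 m.
Hydraulic radius R = A/P = 0.4682/1.728 = 0.2709 m.
Manning's equation: Q = (1/n) A R^(2/3) S^(1/2) = (1/0.017) × 0.4682 × 0.2709^(2/3) × 0.008^(1/2) = 1.03 m³/s.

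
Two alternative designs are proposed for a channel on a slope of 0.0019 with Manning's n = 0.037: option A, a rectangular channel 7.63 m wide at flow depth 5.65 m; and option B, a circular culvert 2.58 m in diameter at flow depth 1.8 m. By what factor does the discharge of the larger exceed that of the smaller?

22.9

Channel A: Flow area A = b·y = 7.63 × 5.65 = 43.11 m². Wetted perimeter P = b + 2y = 7.63 + 2×5.65 = 18.93 m. Hydraulic radius R = A/P = 43.11/18.93 = 2.277 m. Q_A = (1/0.037)·43.11·2.277^(2/3)·√0.0019 = 87.91 m³/s.
Channel B: For a circular section of diameter D = 2.58 m at depth y = 1.8 m, the central angle is θ = 2 arccos(1 − 2y/D) = 3.954 rad. Then A = (D²/8)(θ − sin θ) = 3.895 m² and P = Dθ/2 = 5.101 m. Hydraulic radius R = A/P = 3.895/5.101 = 0.7635 m. Q_B = (1/0.037)·3.895·0.7635^(2/3)·√0.0019 = 3.833 m³/s.
The larger discharge is 87.91 m³/s and the smaller is 3.833 m³/s; the ratio is 22.9.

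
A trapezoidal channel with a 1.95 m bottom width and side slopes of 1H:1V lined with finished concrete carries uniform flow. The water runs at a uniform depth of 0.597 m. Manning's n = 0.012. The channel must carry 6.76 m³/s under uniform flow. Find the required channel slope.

With bottom width b = 1.95 m and side slope z = 1: A = (b + zy)y = (1.95 + 1×0.597)×0.597 = 1.521 m²; P = b + 2y√(1+z²) = 1.95 + 2×0.597×1.414 = 3.639 m.
Hydraulic radius R = A/P = 1.521/3.639 = 0.4179 m.
From Manning's equation, S = [nQ / (1 A R^(2/3))]² = [0.012 × 6.76 / (1 × 1.521 × 0.4179^(2/3))]² = 0.00911.

S = 0.00911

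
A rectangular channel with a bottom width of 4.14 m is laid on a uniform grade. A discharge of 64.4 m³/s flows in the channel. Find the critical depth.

For a rectangular channel, critical depth y_c = (q²/g)^(1/3) where q = Q/b = 64.4/4.14 = 15.56 m²/s.
So y_c = (15.56²/9.81)^(1/3) = 2.91 m.

y_c = 2.91 m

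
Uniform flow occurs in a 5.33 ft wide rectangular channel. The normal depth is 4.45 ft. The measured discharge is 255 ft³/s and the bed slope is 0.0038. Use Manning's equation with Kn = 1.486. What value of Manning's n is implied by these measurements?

Flow area A = b·y = 5.33 × 4.45 = 23.72 ft². Wetted perimeter P = b + 2y = 5.33 + 2×4.45 = 14.23 ft.
Hydraulic radius R = A/P = 23.72/14.23 = 1.667 ft.
Rearranging Manning's equation: n = (1.486/Q) A R^(2/3) S^(1/2) = (1.486/255) × 23.72 × 1.667^(2/3) × √0.0038 = 0.012.

n = 0.012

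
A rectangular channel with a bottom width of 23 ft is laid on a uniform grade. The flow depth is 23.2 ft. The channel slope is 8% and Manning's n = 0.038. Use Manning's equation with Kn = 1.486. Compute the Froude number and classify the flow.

Flow area A = b·y = 23 × 23.2 = 533.6 ft². Wetted perimeter P = b + 2y = 23 + 2×23.2 = 69.4 ft.
Hydraulic radius R = A/P = 533.6/69.4 = 7.689 ft.
V = (1.486/n) R^(2/3) √S = (1.486/0.038) × 7.689^(2/3) × √0.08 = 43.09 ft/s. Hydraulic depth D_h = A/T = 533.6/23 = 23.2 ft.
Froude number Fr = V/√(g·D_h) = 43.09/√(32.2×23.2) = 1.58, which is greater than 1, so the flow is supercritical.

supercritical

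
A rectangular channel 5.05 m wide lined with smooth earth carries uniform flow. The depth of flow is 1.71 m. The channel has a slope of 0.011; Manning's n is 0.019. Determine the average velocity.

V = 5.59 m/s

Flow area A = b·y = 5.05 × 1.71 = 8.636 m². Wetted perimeter P = b + 2y = 5.05 + 2×1.71 = 8.47 m.
Hydraulic radius R = A/P = 8.636/8.47 = 1.02 m.
From Manning's equation, V = (1/n) R^(2/3) S^(1/2) = (1/0.019) × 1.02^(2/3) × 0.011^(1/2) = 5.59 m/s.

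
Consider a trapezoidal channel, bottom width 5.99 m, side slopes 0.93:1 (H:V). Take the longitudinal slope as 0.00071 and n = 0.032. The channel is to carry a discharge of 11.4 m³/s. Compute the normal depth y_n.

y_n = 1.64 m

Manning's equation rearranged: A R^(2/3) = nQ / (1·√S) = 0.032 × 11.4 / (√0.00071) = 13.69.
Trying y = 2.02 m: A R^(2/3) = 19.71 — high.
Trying y = 1.64 m: A R^(2/3) = 13.74 — matches.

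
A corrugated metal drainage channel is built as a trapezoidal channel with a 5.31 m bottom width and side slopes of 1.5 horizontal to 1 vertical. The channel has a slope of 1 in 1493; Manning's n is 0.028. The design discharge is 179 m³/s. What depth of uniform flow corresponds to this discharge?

y_n = 6.11 m

Manning's equation rearranged: A R^(2/3) = nQ / (1·√S) = 0.028 × 179 / (√0.0006698) = 193.7.
Trying y = 4.7 m: A R^(2/3) = 110.1 — short.
Trying y = 7.01 m: A R^(2/3) = 261.9 — over.
Trying y = 6.11 m: A R^(2/3) = 193.4 — ≈ 193.7.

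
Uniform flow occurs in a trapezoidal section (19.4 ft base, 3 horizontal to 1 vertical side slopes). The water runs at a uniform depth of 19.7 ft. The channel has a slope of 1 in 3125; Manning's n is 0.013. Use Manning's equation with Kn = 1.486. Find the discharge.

Q = 15400 ft³/s

With bottom width b = 19.4 ft and side slope z = 3: A = (b + zy)y = (19.4 + 3×19.7)×19.7 = 1546 ft²; P = b + 2y√(1+z²) = 19.4 + 2×19.7×3.162 = 144 ft.
Hydraulic radius R = A/P = 1546/144 = 10.74 ft.
Manning's equation: Q = (1.486/n) A R^(2/3) S^(1/2) = (1.486/0.013) × 1546 × 10.74^(2/3) × 0.00032^(1/2) = 15400 ft³/s.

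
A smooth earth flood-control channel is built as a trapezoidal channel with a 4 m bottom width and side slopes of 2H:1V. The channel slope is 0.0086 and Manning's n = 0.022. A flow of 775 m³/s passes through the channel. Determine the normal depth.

y_n = 5.73 m

Manning's equation rearranged: A R^(2/3) = nQ / (1·√S) = 0.022 × 775 / (√0.0086) = 183.9.
Try y = 6.47 m: A R^(2/3) = 244.3 — too large.
Try y = 5.73 m: A R^(2/3) = 183.9 — matches.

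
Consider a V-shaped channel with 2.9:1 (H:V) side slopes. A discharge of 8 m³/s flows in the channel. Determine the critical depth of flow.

At critical depth, Q² T / (g A³) = 1, i.e. A³/T = Q²/g = 8²/9.81 = 6.524.
Try y = 1.28 m: A³/T = 14.45 — too large.
Try y = 0.879 m: A³/T = 2.207 — too small.
Try y = 1.09 m: A³/T = 6.47 — ≈ 6.524.

y_c = 1.09 m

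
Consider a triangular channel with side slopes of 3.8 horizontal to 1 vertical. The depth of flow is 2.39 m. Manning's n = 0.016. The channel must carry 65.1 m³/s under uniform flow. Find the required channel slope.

For a triangular section with side slope z = 3.8: A = zy² = 3.8×2.39² = 21.71 m²; P = 2y√(1+z²) = 2×2.39×3.929 = 18.78 m.
Hydraulic radius R = A/P = 21.71/18.78 = 1.156 m.
From Manning's equation, S = [nQ / (1 A R^(2/3))]² = [0.016 × 65.1 / (1 × 21.71 × 1.156^(2/3))]² = 0.0019.

S = 0.0019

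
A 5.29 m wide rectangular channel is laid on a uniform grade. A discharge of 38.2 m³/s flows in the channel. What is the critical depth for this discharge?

y_c = 1.75 m

For a rectangular channel, critical depth y_c = (q²/g)^(1/3) where q = Q/b = 38.2/5.29 = 7.221 m²/s.
So y_c = (7.221²/9.81)^(1/3) = 1.75 m.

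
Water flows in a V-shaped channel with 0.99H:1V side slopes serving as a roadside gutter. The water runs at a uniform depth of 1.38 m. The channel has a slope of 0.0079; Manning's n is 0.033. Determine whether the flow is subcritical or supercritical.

subcritical

For a triangular section with side slope z = 0.99: A = zy² = 0.99×1.38² = 1.885 m²; P = 2y√(1+z²) = 2×1.38×1.407 = 3.884 m.
Hydraulic radius R = A/P = 1.885/3.884 = 0.4854 m.
V = (1/n) R^(2/3) √S = (1/0.033) × 0.4854^(2/3) × √0.0079 = 1.664 m/s. Hydraulic depth D_h = A/T = 1.885/2.732 = 0.69 m.
Froude number Fr = V/√(g·D_h) = 1.664/√(9.81×0.69) = 0.639, which is less than 1, so the flow is subcritical.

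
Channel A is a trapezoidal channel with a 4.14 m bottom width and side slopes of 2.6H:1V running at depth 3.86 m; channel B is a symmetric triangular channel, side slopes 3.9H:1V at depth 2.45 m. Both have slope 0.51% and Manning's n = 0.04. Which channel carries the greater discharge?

channel A

Channel A: With bottom width b = 4.14 m and side slope z = 2.6: A = (b + zy)y = (4.14 + 2.6×3.86)×3.86 = 54.72 m²; P = b + 2y√(1+z²) = 4.14 + 2×3.86×2.786 = 25.65 m. Hydraulic radius R = A/P = 54.72/25.65 = 2.134 m. Q_A = (1/0.04)·54.72·2.134^(2/3)·√0.0051 = 161.9 m³/s.
Channel B: For a triangular section with side slope z = 3.9: A = zy² = 3.9×2.45² = 23.41 m²; P = 2y√(1+z²) = 2×2.45×4.026 = 19.73 m. Hydraulic radius R = A/P = 23.41/19.73 = 1.187 m. Q_B = (1/0.04)·23.41·1.187^(2/3)·√0.0051 = 46.84 m³/s.
Q_A = 161.9 m³/s vs Q_B = 46.84 m³/s, so channel A carries more.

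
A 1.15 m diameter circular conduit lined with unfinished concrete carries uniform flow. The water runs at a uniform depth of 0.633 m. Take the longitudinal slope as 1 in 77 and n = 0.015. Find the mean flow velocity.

For a circular section of diameter D = 1.15 m at depth y = 0.633 m, the central angle is θ = 2 arccos(1 − 2y/D) = 3.344 rad. Then A = (D²/8)(θ − sin θ) = 0.5859 m² and P = Dθ/2 = 1.923 m.
Hydraulic radius R = A/P = 0.5859/1.923 = 0.3048 m.
From Manning's equation, V = (1/n) R^(2/3) S^(1/2) = (1/0.015) × 0.3048^(2/3) × 0.01299^(1/2) = 3.44 m/s.

V = 3.44 m/s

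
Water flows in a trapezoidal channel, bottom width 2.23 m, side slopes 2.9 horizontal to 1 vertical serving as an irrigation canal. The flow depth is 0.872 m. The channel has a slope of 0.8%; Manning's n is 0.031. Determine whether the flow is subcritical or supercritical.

With bottom width b = 2.23 m and side slope z = 2.9: A = (b + zy)y = (2.23 + 2.9×0.872)×0.872 = 4.15 m²; P = b + 2y√(1+z²) = 2.23 + 2×0.872×3.068 = 7.58 m.
Hydraulic radius R = A/P = 4.15/7.58 = 0.5475 m.
V = (1/n) R^(2/3) √S = (1/0.031) × 0.5475^(2/3) × √0.008 = 1.931 m/s. Hydraulic depth D_h = A/T = 4.15/7.288 = 0.5694 m.
Froude number Fr = V/√(g·D_h) = 1.931/√(9.81×0.5694) = 0.817, which is less than 1, so the flow is subcritical.

subcritical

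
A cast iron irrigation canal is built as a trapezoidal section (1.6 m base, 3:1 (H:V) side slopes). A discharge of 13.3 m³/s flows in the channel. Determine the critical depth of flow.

At critical depth, Q² T / (g A³) = 1, i.e. A³/T = Q²/g = 13.3²/9.81 = 18.03.
Trying y = 0.867 m: A³/T = 7.104 — short.
Trying y = 1.21 m: A³/T = 28.6 — over.
Trying y = 1.09 m: A³/T = 18.38 — close enough.

y_c = 1.09 m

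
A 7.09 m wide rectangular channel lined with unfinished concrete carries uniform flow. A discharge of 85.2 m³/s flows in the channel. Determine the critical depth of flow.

For a rectangular channel, critical depth y_c = (q²/g)^(1/3) where q = Q/b = 85.2/7.09 = 12.02 m²/s.
So y_c = (12.02²/9.81)^(1/3) = 2.45 m.

y_c = 2.45 m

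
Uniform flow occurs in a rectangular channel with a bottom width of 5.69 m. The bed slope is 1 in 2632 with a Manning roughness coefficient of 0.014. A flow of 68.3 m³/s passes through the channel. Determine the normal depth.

y_n = 5.64 m

Manning's equation rearranged: A R^(2/3) = nQ / (1·√S) = 0.014 × 68.3 / (√0.0003799) = 49.06.
At y = 3.86 m: A R^(2/3) = 30.52 — short.
At y = 6.69 m: A R^(2/3) = 60.35 — over.
At y = 5.64 m: A R^(2/3) = 49.08 — close enough.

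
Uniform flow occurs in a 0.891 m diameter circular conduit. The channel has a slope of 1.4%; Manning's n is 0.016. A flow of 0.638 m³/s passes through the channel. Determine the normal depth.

Manning's equation rearranged: A R^(2/3) = nQ / (1·√S) = 0.016 × 0.638 / (√0.014) = 0.08627.
Trying y = 0.284 m: A R^(2/3) = 0.05043 — low.
Trying y = 0.416 m: A R^(2/3) = 0.1018 — high.
Trying y = 0.379 m: A R^(2/3) = 0.08632 — close enough.

y_n = 0.379 m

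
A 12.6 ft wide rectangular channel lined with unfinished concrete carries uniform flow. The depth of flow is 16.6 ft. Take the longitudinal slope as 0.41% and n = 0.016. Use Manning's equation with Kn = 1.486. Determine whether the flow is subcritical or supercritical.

Flow area A = b·y = 12.6 × 16.6 = 209.2 ft². Wetted perimeter P = b + 2y = 12.6 + 2×16.6 = 45.8 ft.
Hydraulic radius R = A/P = 209.2/45.8 = 4.567 ft.
V = (1.486/n) R^(2/3) √S = (1.486/0.016) × 4.567^(2/3) × √0.0041 = 16.37 ft/s. Hydraulic depth D_h = A/T = 209.2/12.6 = 16.6 ft.
Froude number Fr = V/√(g·D_h) = 16.37/√(32.2×16.6) = 0.708, which is less than 1, so the flow is subcritical.

subcritical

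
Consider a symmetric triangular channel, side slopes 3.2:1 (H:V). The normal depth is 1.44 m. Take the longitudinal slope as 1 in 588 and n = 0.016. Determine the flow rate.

Q = 13.3 m³/s

For a triangular section with side slope z = 3.2: A = zy² = 3.2×1.44² = 6.636 m²; P = 2y√(1+z²) = 2×1.44×3.353 = 9.656 m.
Hydraulic radius R = A/P = 6.636/9.656 = 0.6872 m.
Manning's equation: Q = (1/n) A R^(2/3) S^(1/2) = (1/0.016) × 6.636 × 0.6872^(2/3) × 0.001701^(1/2) = 13.3 m³/s.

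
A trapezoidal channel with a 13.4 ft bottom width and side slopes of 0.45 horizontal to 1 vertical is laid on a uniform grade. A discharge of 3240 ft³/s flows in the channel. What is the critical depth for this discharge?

At critical depth, Q² T / (g A³) = 1, i.e. A³/T = Q²/g = 3240²/32.2 = 326000.
Trying y = 12.1 ft: A³/T = 488100 — too large.
Trying y = 8.6 ft: A³/T = 155000 — too small.
Trying y = 10.7 ft: A³/T = 321500 — ≈ 326000.

y_c = 10.7 ft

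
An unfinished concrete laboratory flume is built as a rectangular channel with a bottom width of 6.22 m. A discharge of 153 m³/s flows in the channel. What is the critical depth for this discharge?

For a rectangular channel, critical depth y_c = (q²/g)^(1/3) where q = Q/b = 153/6.22 = 24.6 m²/s.
So y_c = (24.6²/9.81)^(1/3) = 3.95 m.

y_c = 3.95 m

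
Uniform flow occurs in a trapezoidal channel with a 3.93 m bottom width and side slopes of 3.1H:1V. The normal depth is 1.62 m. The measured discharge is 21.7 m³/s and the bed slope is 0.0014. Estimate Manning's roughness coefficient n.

With bottom width b = 3.93 m and side slope z = 3.1: A = (b + zy)y = (3.93 + 3.1×1.62)×1.62 = 14.5 m²; P = b + 2y√(1+z²) = 3.93 + 2×1.62×3.257 = 14.48 m.
Hydraulic radius R = A/P = 14.5/14.48 = 1.001 m.
Rearranging Manning's equation: n = (1/Q) A R^(2/3) S^(1/2) = (1/21.7) × 14.5 × 1.001^(2/3) × √0.0014 = 0.025.

n = 0.025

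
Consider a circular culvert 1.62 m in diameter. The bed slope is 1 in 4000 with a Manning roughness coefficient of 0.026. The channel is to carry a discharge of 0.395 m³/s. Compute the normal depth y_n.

Manning's equation rearranged: A R^(2/3) = nQ / (1·√S) = 0.026 × 0.395 / (√0.00025) = 0.6495.
At y = 0.788 m: A R^(2/3) = 0.5382 — too small.
At y = 0.882 m: A R^(2/3) = 0.65 — matches.

y_n = 0.882 m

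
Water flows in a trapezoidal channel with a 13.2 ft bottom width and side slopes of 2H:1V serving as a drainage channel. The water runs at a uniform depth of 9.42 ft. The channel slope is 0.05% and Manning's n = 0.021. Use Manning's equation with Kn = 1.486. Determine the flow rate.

Q = 1480 ft³/s

With bottom width b = 13.2 ft and side slope z = 2: A = (b + zy)y = (13.2 + 2×9.42)×9.42 = 301.8 ft²; P = b + 2y√(1+z²) = 13.2 + 2×9.42×2.236 = 55.33 ft.
Hydraulic radius R = A/P = 301.8/55.33 = 5.455 ft.
Manning's equation: Q = (1.486/n) A R^(2/3) S^(1/2) = (1.486/0.021) × 301.8 × 5.455^(2/3) × 0.0005^(1/2) = 1480 ft³/s.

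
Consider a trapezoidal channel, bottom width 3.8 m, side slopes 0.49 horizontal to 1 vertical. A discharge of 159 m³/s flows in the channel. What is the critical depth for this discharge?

At critical depth, Q² T / (g A³) = 1, i.e. A³/T = Q²/g = 159²/9.81 = 2577.
At y = 5.7 m: A³/T = 5654 — over.
At y = 3.75 m: A³/T = 1264 — short.
At y = 4.59 m: A³/T = 2579 — matches.

y_c = 4.59 m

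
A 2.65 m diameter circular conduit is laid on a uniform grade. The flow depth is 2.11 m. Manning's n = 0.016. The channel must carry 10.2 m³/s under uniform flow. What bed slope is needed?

For a circular section of diameter D = 2.65 m at depth y = 2.11 m, the central angle is θ = 2 arccos(1 − 2y/D) = 4.41 rad. Then A = (D²/8)(θ − sin θ) = 4.709 m² and P = Dθ/2 = 5.843 m.
Hydraulic radius R = A/P = 4.709/5.843 = 0.8059 m.
From Manning's equation, S = [nQ / (1 A R^(2/3))]² = [0.016 × 10.2 / (1 × 4.709 × 0.8059^(2/3))]² = 0.0016.

S = 0.0016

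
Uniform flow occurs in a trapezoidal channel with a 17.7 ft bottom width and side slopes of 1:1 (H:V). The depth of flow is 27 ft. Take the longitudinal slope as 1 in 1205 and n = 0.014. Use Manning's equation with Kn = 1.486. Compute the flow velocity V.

V = 16.8 ft/s

With bottom width b = 17.7 ft and side slope z = 1: A = (b + zy)y = (17.7 + 1×27)×27 = 1207 ft²; P = b + 2y√(1+z²) = 17.7 + 2×27×1.414 = 94.07 ft.
Hydraulic radius R = A/P = 1207/94.07 = 12.83 ft.
From Manning's equation, V = (1.486/n) R^(2/3) S^(1/2) = (1.486/0.014) × 12.83^(2/3) × 0.0008299^(1/2) = 16.8 ft/s.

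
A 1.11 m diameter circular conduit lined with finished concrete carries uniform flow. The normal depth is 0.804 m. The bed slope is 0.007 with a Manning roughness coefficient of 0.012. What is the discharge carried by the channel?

Q = 2.51 m³/s

For a circular section of diameter D = 1.11 m at depth y = 0.804 m, the central angle is θ = 2 arccos(1 − 2y/D) = 4.072 rad. Then A = (D²/8)(θ − sin θ) = 0.7507 m² and P = Dθ/2 = 2.26 m.
Hydraulic radius R = A/P = 0.7507/2.26 = 0.3321 m.
Manning's equation: Q = (1/n) A R^(2/3) S^(1/2) = (1/0.012) × 0.7507 × 0.3321^(2/3) × 0.007^(1/2) = 2.51 m³/s.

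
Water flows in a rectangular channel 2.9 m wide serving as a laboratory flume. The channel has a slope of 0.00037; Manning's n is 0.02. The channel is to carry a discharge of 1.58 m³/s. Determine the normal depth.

y_n = 0.856 m

Manning's equation rearranged: A R^(2/3) = nQ / (1·√S) = 0.02 × 1.58 / (√0.00037) = 1.643.
Try y = 0.664 m: A R^(2/3) = 1.14 — short.
Try y = 0.941 m: A R^(2/3) = 1.877 — over.
Try y = 0.856 m: A R^(2/3) = 1.643 — ≈ 1.643.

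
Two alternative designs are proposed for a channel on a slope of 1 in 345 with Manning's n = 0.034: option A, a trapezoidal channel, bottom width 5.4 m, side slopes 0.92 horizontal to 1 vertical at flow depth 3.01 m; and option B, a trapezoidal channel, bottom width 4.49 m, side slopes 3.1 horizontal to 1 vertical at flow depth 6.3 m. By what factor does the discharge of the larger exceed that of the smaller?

Channel A: With bottom width b = 5.4 m and side slope z = 0.92: A = (b + zy)y = (5.4 + 0.92×3.01)×3.01 = 24.59 m²; P = b + 2y√(1+z²) = 5.4 + 2×3.01×1.359 = 13.58 m. Hydraulic radius R = A/P = 24.59/13.58 = 1.811 m. Q_A = (1/0.034)·24.59·1.811^(2/3)·√0.002899 = 57.84 m³/s.
Channel B: With bottom width b = 4.49 m and side slope z = 3.1: A = (b + zy)y = (4.49 + 3.1×6.3)×6.3 = 151.3 m²; P = b + 2y√(1+z²) = 4.49 + 2×6.3×3.257 = 45.53 m. Hydraulic radius R = A/P = 151.3/45.53 = 3.324 m. Q_B = (1/0.034)·151.3·3.324^(2/3)·√0.002899 = 533.6 m³/s.
The larger discharge is 533.6 m³/s and the smaller is 57.84 m³/s; the ratio is 9.23.

9.23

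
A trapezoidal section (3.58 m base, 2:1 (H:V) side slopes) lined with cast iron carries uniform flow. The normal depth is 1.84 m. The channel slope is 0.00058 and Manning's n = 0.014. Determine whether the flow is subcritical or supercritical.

With bottom width b = 3.58 m and side slope z = 2: A = (b + zy)y = (3.58 + 2×1.84)×1.84 = 13.36 m²; P = b + 2y√(1+z²) = 3.58 + 2×1.84×2.236 = 11.81 m.
Hydraulic radius R = A/P = 13.36/11.81 = 1.131 m.
V = (1/n) R^(2/3) √S = (1/0.014) × 1.131^(2/3) × √0.00058 = 1.868 m/s. Hydraulic depth D_h = A/T = 13.36/10.94 = 1.221 m.
Froude number Fr = V/√(g·D_h) = 1.868/√(9.81×1.221) = 0.54, which is less than 1, so the flow is subcritical.

subcritical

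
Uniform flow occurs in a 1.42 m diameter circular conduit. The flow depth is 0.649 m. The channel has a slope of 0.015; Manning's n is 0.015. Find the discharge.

For a circular section of diameter D = 1.42 m at depth y = 0.649 m, the central angle is θ = 2 arccos(1 − 2y/D) = 2.97 rad. Then A = (D²/8)(θ − sin θ) = 0.7053 m² and P = Dθ/2 = 2.108 m.
Hydraulic radius R = A/P = 0.7053/2.108 = 0.3345 m.
Manning's equation: Q = (1/n) A R^(2/3) S^(1/2) = (1/0.015) × 0.7053 × 0.3345^(2/3) × 0.015^(1/2) = 2.78 m³/s.

Q = 2.78 m³/s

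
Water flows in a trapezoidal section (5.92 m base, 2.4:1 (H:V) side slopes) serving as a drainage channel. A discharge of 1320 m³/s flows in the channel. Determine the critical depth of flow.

y_c = 7.95 m

At critical depth, Q² T / (g A³) = 1, i.e. A³/T = Q²/g = 1320²/9.81 = 177600.
At y = 8.61 m: A³/T = 253800 — over.
At y = 5.94 m: A³/T = 49990 — short.
At y = 7.95 m: A³/T = 178100 — close enough.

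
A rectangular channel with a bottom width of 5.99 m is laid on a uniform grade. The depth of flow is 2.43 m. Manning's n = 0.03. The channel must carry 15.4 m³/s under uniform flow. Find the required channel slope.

Flow area A = b·y = 5.99 × 2.43 = 14.56 m². Wetted perimeter P = b + 2y = 5.99 + 2×2.43 = 10.85 m.
Hydraulic radius R = A/P = 14.56/10.85 = 1.342 m.
From Manning's equation, S = [nQ / (1 A R^(2/3))]² = [0.03 × 15.4 / (1 × 14.56 × 1.342^(2/3))]² = 0.000681.

S = 0.000681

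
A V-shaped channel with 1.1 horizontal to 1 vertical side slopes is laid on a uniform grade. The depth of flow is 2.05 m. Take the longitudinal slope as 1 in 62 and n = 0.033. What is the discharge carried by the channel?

Q = 14.8 m³/s

For a triangular section with side slope z = 1.1: A = zy² = 1.1×2.05² = 4.623 m²; P = 2y√(1+z²) = 2×2.05×1.487 = 6.095 m.
Hydraulic radius R = A/P = 4.623/6.095 = 0.7584 m.
Manning's equation: Q = (1/n) A R^(2/3) S^(1/2) = (1/0.033) × 4.623 × 0.7584^(2/3) × 0.01613^(1/2) = 14.8 m³/s.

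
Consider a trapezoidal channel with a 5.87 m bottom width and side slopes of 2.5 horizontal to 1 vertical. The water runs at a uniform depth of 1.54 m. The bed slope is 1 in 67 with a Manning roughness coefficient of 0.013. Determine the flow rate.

With bottom width b = 5.87 m and side slope z = 2.5: A = (b + zy)y = (5.87 + 2.5×1.54)×1.54 = 14.97 m²; P = b + 2y√(1+z²) = 5.87 + 2×1.54×2.693 = 14.16 m.
Hydraulic radius R = A/P = 14.97/14.16 = 1.057 m.
Manning's equation: Q = (1/n) A R^(2/3) S^(1/2) = (1/0.013) × 14.97 × 1.057^(2/3) × 0.01493^(1/2) = 146 m³/s.

Q = 146 m³/s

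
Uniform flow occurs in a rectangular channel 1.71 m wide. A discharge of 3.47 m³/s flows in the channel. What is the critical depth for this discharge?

y_c = 0.749 m

For a rectangular channel, critical depth y_c = (q²/g)^(1/3) where q = Q/b = 3.47/1.71 = 2.029 m²/s.
So y_c = (2.029²/9.81)^(1/3) = 0.749 m.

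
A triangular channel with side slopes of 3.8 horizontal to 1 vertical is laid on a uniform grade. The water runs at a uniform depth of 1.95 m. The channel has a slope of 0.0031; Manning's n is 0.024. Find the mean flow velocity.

For a triangular section with side slope z = 3.8: A = zy² = 3.8×1.95² = 14.45 m²; P = 2y√(1+z²) = 2×1.95×3.929 = 15.32 m.
Hydraulic radius R = A/P = 14.45/15.32 = 0.9429 m.
From Manning's equation, V = (1/n) R^(2/3) S^(1/2) = (1/0.024) × 0.9429^(2/3) × 0.0031^(1/2) = 2.23 m/s.

V = 2.23 m/s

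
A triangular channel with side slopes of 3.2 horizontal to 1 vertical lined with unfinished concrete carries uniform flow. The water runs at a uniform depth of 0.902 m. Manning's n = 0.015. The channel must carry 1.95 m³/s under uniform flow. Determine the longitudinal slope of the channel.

S = 0.000388

For a triangular section with side slope z = 3.2: A = zy² = 3.2×0.902² = 2.604 m²; P = 2y√(1+z²) = 2×0.902×3.353 = 6.048 m.
Hydraulic radius R = A/P = 2.604/6.048 = 0.4305 m.
From Manning's equation, S = [nQ / (1 A R^(2/3))]² = [0.015 × 1.95 / (1 × 2.604 × 0.4305^(2/3))]² = 0.000388.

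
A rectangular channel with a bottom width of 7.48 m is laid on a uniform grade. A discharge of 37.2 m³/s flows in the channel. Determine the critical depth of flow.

For a rectangular channel, critical depth y_c = (q²/g)^(1/3) where q = Q/b = 37.2/7.48 = 4.973 m²/s.
So y_c = (4.973²/9.81)^(1/3) = 1.36 m.

y_c = 1.36 m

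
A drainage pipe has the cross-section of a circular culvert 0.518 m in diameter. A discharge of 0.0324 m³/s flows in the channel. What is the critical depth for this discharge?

At critical depth, Q² T / (g A³) = 1, i.e. A³/T = Q²/g = 0.0324²/9.81 = 0.000107.
At y = 0.0954 m: A³/T = 0.00004718 — too small.
At y = 0.132 m: A³/T = 0.000168 — too large.
At y = 0.118 m: A³/T = 0.0001085 — ≈ 0.000107.

y_c = 0.118 m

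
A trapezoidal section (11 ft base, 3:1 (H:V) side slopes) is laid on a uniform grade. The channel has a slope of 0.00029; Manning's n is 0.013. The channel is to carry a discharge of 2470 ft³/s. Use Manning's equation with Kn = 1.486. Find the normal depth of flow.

Manning's equation rearranged: A R^(2/3) = nQ / (1.486·√S) = 0.013 × 2470 / (1.486 × √0.00029) = 1269.
At y = 12.4 ft: A R^(2/3) = 2121 — high.
At y = 7.01 ft: A R^(2/3) = 571.2 — low.
At y = 9.96 ft: A R^(2/3) = 1269 — close enough.

y_n = 9.96 ft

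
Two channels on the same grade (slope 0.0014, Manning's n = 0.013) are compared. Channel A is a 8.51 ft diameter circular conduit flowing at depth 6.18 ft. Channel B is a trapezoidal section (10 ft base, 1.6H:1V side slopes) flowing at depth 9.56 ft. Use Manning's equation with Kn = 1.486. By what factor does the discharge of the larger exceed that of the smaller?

Channel A: For a circular section of diameter D = 8.51 ft at depth y = 6.18 ft, the central angle is θ = 2 arccos(1 − 2y/D) = 4.081 rad. Then A = (D²/8)(θ − sin θ) = 44.24 ft² and P = Dθ/2 = 17.36 ft. Hydraulic radius R = A/P = 44.24/17.36 = 2.548 ft. Q_A = (1.486/0.013)·44.24·2.548^(2/3)·√0.0014 = 353 ft³/s.
Channel B: With bottom width b = 10 ft and side slope z = 1.6: A = (b + zy)y = (10 + 1.6×9.56)×9.56 = 241.8 ft²; P = b + 2y√(1+z²) = 10 + 2×9.56×1.887 = 46.08 ft. Hydraulic radius R = A/P = 241.8/46.08 = 5.249 ft. Q_B = (1.486/0.013)·241.8·5.249^(2/3)·√0.0014 = 3124 ft³/s.
The larger discharge is 3124 ft³/s and the smaller is 353 ft³/s; the ratio is 8.85.

8.85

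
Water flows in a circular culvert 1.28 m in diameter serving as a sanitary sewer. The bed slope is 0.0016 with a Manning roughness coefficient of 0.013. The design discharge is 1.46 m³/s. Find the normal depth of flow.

y_n = 0.857 m

Manning's equation rearranged: A R^(2/3) = nQ / (1·√S) = 0.013 × 1.46 / (√0.0016) = 0.4745.
At y = 0.666 m: A R^(2/3) = 0.3219 — low.
At y = 1.04 m: A R^(2/3) = 0.5972 — high.
At y = 0.857 m: A R^(2/3) = 0.4747 — close enough.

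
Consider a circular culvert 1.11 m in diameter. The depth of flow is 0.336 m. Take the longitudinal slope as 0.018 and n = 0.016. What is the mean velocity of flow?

For a circular section of diameter D = 1.11 m at depth y = 0.336 m, the central angle is θ = 2 arccos(1 − 2y/D) = 2.33 rad. Then A = (D²/8)(θ − sin θ) = 0.2472 m² and P = Dθ/2 = 1.293 m.
Hydraulic radius R = A/P = 0.2472/1.293 = 0.1911 m.
From Manning's equation, V = (1/n) R^(2/3) S^(1/2) = (1/0.016) × 0.1911^(2/3) × 0.018^(1/2) = 2.78 m/s.

V = 2.78 m/s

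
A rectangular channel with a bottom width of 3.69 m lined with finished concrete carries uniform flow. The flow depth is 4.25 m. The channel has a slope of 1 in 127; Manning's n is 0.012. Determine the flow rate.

Flow area A = b·y = 3.69 × 4.25 = 15.68 m². Wetted perimeter P = b + 2y = 3.69 + 2×4.25 = 12.19 m.
Hydraulic radius R = A/P = 15.68/12.19 = 1.287 m.
Manning's equation: Q = (1/n) A R^(2/3) S^(1/2) = (1/0.012) × 15.68 × 1.287^(2/3) × 0.007874^(1/2) = 137 m³/s.

Q = 137 m³/s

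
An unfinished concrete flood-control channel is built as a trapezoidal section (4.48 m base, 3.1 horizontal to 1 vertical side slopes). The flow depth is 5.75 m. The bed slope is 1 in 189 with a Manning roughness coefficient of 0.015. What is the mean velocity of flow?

V = 10.2 m/s

With bottom width b = 4.48 m and side slope z = 3.1: A = (b + zy)y = (4.48 + 3.1×5.75)×5.75 = 128.3 m²; P = b + 2y√(1+z²) = 4.48 + 2×5.75×3.257 = 41.94 m.
Hydraulic radius R = A/P = 128.3/41.94 = 3.058 m.
From Manning's equation, V = (1/n) R^(2/3) S^(1/2) = (1/0.015) × 3.058^(2/3) × 0.005291^(1/2) = 10.2 m/s.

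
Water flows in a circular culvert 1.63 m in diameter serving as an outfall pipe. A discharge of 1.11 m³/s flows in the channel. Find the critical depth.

At critical depth, Q² T / (g A³) = 1, i.e. A³/T = Q²/g = 1.11²/9.81 = 0.1256.
At y = 0.645 m: A³/T = 0.2845 — high.
At y = 0.522 m: A³/T = 0.1258 — matches.

y_c = 0.522 m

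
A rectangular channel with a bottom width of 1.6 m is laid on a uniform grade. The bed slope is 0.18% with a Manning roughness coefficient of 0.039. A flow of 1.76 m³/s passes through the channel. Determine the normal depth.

Manning's equation rearranged: A R^(2/3) = nQ / (1·√S) = 0.039 × 1.76 / (√0.0018) = 1.618.
Try y = 1.14 m: A R^(2/3) = 1.103 — too small.
Try y = 1.92 m: A R^(2/3) = 2.099 — too large.
Try y = 1.55 m: A R^(2/3) = 1.619 — matches.

y_n = 1.55 m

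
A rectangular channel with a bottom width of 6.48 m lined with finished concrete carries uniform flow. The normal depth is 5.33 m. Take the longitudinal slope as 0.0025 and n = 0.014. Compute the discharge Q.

Q = 197 m³/s

Flow area A = b·y = 6.48 × 5.33 = 34.54 m². Wetted perimeter P = b + 2y = 6.48 + 2×5.33 = 17.14 m.
Hydraulic radius R = A/P = 34.54/17.14 = 2.015 m.
Manning's equation: Q = (1/n) A R^(2/3) S^(1/2) = (1/0.014) × 34.54 × 2.015^(2/3) × 0.0025^(1/2) = 197 m³/s.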